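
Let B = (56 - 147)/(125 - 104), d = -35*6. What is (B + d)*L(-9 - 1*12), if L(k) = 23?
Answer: -14789/3 ≈ -4929.7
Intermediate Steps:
d = -210
B = -13/3 (B = -91/21 = -91*1/21 = -13/3 ≈ -4.3333)
(B + d)*L(-9 - 1*12) = (-13/3 - 210)*23 = -643/3*23 = -14789/3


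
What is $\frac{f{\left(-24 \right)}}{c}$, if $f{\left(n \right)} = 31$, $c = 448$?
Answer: $\frac{31}{448} \approx 0.069196$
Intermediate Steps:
$\frac{f{\left(-24 \right)}}{c} = \frac{31}{448}$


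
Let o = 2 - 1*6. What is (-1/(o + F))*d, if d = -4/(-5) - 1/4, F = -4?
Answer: 11/160 ≈ 0.068750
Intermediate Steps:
o = -4 (o = 2 - 6 = -4)
d = 11/20 (d = -4*(-⅕) - 1*¼ = ⅘ - ¼ = 11/20 ≈ 0.55000)
(-1/(o + F))*d = -1/(-4 - 4)*(11/20) = -1/(-8)*(11/20) = -1*(-⅛)*(11/20) = (⅛)*(11/20) = 11/160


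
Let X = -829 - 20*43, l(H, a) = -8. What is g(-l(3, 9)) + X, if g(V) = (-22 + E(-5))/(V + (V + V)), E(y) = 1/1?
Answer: -13519/8 ≈ -1689.9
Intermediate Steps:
X = -1689 (X = -829 - 1*860 = -829 - 860 = -1689)
E(y) = 1
g(V) = -7/V (g(V) = (-22 + 1)/(V + (V + V)) = -21/(V + 2*V) = -21*1/(3*V) = -7/V)
g(-l(3, 9)) + X = -7/((-1*(-8))) - 1689 = -7/8 - 1689 = -13519/8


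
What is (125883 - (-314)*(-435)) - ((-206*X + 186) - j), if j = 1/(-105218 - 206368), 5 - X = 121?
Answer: -10839765355/311586 ≈ -34789.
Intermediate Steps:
X = -116 (X = 5 - 1*121 = 5 - 121 = -116)
j = -1/311586 (j = 1/(-311586) = -1/311586 ≈ -3.2094e-6)
(125883 - (-314)*(-435)) - ((-206*X + 186) - j) = (125883 - (-314)*(-435)) - ((-206*(-116) + 186) - 1*(-1/311586)) = (125883 - 1*136590) - ((23896 + 186) + 1/311586) = (125883 - 136590) - (24082 + 1/311586) = -10707 - 1*7503614053/311586 = -10707 - 7503614053/311586 = -10839765355/311586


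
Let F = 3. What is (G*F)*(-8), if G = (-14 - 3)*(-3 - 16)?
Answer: -7752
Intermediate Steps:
G = 323 (G = -17*(-19) = 323)
(G*F)*(-8) = (323*3)*(-8) = 969*(-8) = -7752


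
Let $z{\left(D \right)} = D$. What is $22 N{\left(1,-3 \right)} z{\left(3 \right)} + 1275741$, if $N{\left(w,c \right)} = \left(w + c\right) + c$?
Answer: $1275411$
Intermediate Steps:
$N{\left(w,c \right)} = w + 2 c$ ($N{\left(w,c \right)} = \left(c + w\right) + c = w + 2 c$)
$22 N{\left(1,-3 \right)} z{\left(3 \right)} + 1275741 = 22 \left(1 + 2 \left(-3\right)\right) 3 + 1275741 = 22 \left(1 - 6\right) 3 + 1275741 = 22 \left(-5\right) 3 + 1275741 = \left(-110\right) 3 + 1275741 = -330 + 1275741 = 1275411$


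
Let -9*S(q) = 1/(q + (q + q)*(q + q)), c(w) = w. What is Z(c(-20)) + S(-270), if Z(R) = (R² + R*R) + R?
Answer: 2045136599/2621970 ≈ 780.00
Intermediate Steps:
Z(R) = R + 2*R² (Z(R) = (R² + R²) + R = 2*R² + R = R + 2*R²)
S(q) = -1/(9*(q + 4*q²)) (S(q) = -1/(9*(q + (q + q)*(q + q))) = -1/(9*(q + (2*q)*(2*q))) = -1/(9*(q + 4*q²)))
Z(c(-20)) + S(-270) = -20*(1 + 2*(-20)) - ⅑/(-270*(1 + 4*(-270))) = -20*(1 - 40) - ⅑*(-1/270)/(1 - 1080) = -20*(-39) - ⅑*(-1/270)/(-1079) = 780 - ⅑*(-1/270)*(-1/1079) = 780 - 1/2621970 = 2045136599/2621970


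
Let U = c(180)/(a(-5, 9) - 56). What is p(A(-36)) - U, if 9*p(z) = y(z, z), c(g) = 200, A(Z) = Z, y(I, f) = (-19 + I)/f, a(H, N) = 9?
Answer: 67385/15228 ≈ 4.4251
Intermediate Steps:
y(I, f) = (-19 + I)/f
p(z) = (-19 + z)/(9*z) (p(z) = ((-19 + z)/z)/9 = (-19 + z)/(9*z))
U = -200/47 (U = 200/(9 - 56) = 200/(-47) = -1/47*200 = -200/47 ≈ -4.2553)
p(A(-36)) - U = (⅑)*(-19 - 36)/(-36) - 1*(-200/47) = (⅑)*(-1/36)*(-55) + 200/47 = 55/324 + 200/47 = 67385/15228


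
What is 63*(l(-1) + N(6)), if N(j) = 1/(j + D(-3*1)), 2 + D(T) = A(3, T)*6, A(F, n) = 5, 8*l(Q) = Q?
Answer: -819/136 ≈ -6.0221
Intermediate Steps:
l(Q) = Q/8
D(T) = 28 (D(T) = -2 + 5*6 = -2 + 30 = 28)
N(j) = 1/(28 + j) (N(j) = 1/(j + 28) = 1/(28 + j))
63*(l(-1) + N(6)) = 63*((⅛)*(-1) + 1/(28 + 6)) = 63*(-⅛ + 1/34) = 63*(-13/136) = -819/136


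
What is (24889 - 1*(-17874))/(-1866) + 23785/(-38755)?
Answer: -340332575/14463366 ≈ -23.531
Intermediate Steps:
(24889 - 1*(-17874))/(-1866) + 23785/(-38755) = (24889 + 17874)*(-1/1866) + 23785*(-1/38755) = 42763*(-1/1866) - 4757/7751 = -42763/1866 - 4757/7751 = -340332575/14463366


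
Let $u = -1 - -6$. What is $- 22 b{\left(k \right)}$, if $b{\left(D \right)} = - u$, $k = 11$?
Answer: $110$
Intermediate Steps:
$u = 5$ ($u = -1 + 6 = 5$)
$b{\left(D \right)} = -5$ ($b{\left(D \right)} = \left(-1\right) 5 = -5$)
$- 22 b{\left(k \right)} = \left(-22\right) \left(-5\right) = 110$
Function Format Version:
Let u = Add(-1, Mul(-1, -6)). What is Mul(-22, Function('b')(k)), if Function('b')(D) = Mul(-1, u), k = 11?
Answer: 110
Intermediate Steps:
u = 5 (u = Add(-1, 6) = 5)
Function('b')(D) = -5 (Function('b')(D) = Mul(-1, 5) = -5)
Mul(-22, Function('b')(k)) = Mul(-22, -5) = 110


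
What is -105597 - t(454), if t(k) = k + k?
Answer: -106505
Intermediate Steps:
t(k) = 2*k
-105597 - t(454) = -105597 - 2*454 = -105597 - 1*908 = -105597 - 908 = -106505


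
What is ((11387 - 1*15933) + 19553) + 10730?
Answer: 25737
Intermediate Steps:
((11387 - 1*15933) + 19553) + 10730 = ((11387 - 15933) + 19553) + 10730 = (-4546 + 19553) + 10730 = 15007 + 10730 = 25737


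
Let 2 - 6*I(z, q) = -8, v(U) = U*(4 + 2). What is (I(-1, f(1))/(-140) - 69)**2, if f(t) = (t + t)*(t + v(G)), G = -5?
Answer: 33605209/7056 ≈ 4762.6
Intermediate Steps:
v(U) = 6*U (v(U) = U*6 = 6*U)
f(t) = 2*t*(-30 + t) (f(t) = (t + t)*(t + 6*(-5)) = (2*t)*(t - 30) = (2*t)*(-30 + t) = 2*t*(-30 + t))
I(z, q) = 5/3 (I(z, q) = 1/3 - 1/6*(-8) = 1/3 + 4/3 = 5/3)
(I(-1, f(1))/(-140) - 69)**2 = ((5/3)/(-140) - 69)**2 = ((5/3)*(-1/140) - 69)**2 = (-1/84 - 69)**2 = (-5797/84)**2 = 33605209/7056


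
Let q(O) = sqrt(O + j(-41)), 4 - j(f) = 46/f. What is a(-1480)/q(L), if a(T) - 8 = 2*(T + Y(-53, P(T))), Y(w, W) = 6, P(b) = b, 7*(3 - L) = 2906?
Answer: 588*I*sqrt(33525905)/23363 ≈ 145.73*I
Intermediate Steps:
L = -2885/7 (L = 3 - 1/7*2906 = 3 - 2906/7 = -2885/7 ≈ -412.14)
j(f) = 4 - 46/f
a(T) = 20 + 2*T (a(T) = 8 + 2*(T + 6) = 8 + 2*(6 + T) = 8 + (12 + 2*T) = 20 + 2*T)
q(O) = sqrt(210/41 + O) (q(O) = sqrt(O + (4 - 46/(-41))) = sqrt(O + (4 - 46*(-1/41))) = sqrt(O + (4 + 46/41)) = sqrt(O + 210/41) = sqrt(210/41 + O))
a(-1480)/q(L) = (20 + 2*(-1480))/((sqrt(8610 + 1681*(-2885/7))/41)) = (20 - 2960)/((sqrt(8610 - 4849685/7)/41)) = -2940*(-I*sqrt(33525905)/116815) = -(-588)*I*sqrt(33525905)/23363 = 588*I*sqrt(33525905)/23363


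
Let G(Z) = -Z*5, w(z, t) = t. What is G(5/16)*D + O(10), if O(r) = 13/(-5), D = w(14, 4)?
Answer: -177/20 ≈ -8.8500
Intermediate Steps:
D = 4
O(r) = -13/5 (O(r) = 13*(-⅕) = -13/5)
G(Z) = -5*Z
G(5/16)*D + O(10) = -25/16*4 - 13/5 = -25/4 - 13/5 = -177/20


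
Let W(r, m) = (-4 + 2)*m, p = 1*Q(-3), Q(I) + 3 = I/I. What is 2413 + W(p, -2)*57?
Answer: 2641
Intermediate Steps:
Q(I) = -2 (Q(I) = -3 + I/I = -3 + 1 = -2)
p = -2 (p = 1*(-2) = -2)
W(r, m) = -2*m
2413 + W(p, -2)*57 = 2413 - 2*(-2)*57 = 2413 + 4*57 = 2413 + 228 = 2641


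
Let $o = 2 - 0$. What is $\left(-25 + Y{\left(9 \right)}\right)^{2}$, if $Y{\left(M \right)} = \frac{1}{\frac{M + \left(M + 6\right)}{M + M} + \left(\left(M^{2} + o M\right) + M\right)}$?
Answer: $\frac{67190809}{107584} \approx 624.54$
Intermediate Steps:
$o = 2$ ($o = 2 + 0 = 2$)
$Y{\left(M \right)} = \frac{1}{M^{2} + 3 M + \frac{6 + 2 M}{2 M}}$ ($Y{\left(M \right)} = \frac{1}{\frac{M + \left(M + 6\right)}{M + M} + \left(\left(M^{2} + 2 M\right) + M\right)} = \frac{1}{\frac{M + \left(6 + M\right)}{2 M} + \left(M^{2} + 3 M\right)} = \frac{1}{\left(6 + 2 M\right) \frac{1}{2 M} + \left(M^{2} + 3 M\right)} = \frac{1}{\frac{6 + 2 M}{2 M} + \left(M^{2} + 3 M\right)} = \frac{1}{M^{2} + 3 M + \frac{6 + 2 M}{2 M}}$)
$\left(-25 + Y{\left(9 \right)}\right)^{2} = \left(-25 + \frac{9}{3 + 9 + 9^{3} + 3 \cdot 9^{2}}\right)^{2} = \left(-25 + \frac{9}{3 + 9 + 729 + 3 \cdot 81}\right)^{2} = \left(-25 + \frac{9}{3 + 9 + 729 + 243}\right)^{2} = \left(-25 + \frac{9}{984}\right)^{2} = \left(-25 + 9 \cdot \frac{1}{984}\right)^{2} = \left(-25 + \frac{3}{328}\right)^{2} = \left(- \frac{8197}{328}\right)^{2} = \frac{67190809}{107584}$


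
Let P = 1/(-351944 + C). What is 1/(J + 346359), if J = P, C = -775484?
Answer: 1127428/390494834651 ≈ 2.8872e-6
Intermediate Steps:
P = -1/1127428 (P = 1/(-351944 - 775484) = 1/(-1127428) = -1/1127428 ≈ -8.8697e-7)
J = -1/1127428 ≈ -8.8697e-7
1/(J + 346359) = 1/(-1/1127428 + 346359) = 1/(390494834651/1127428) = 1127428/390494834651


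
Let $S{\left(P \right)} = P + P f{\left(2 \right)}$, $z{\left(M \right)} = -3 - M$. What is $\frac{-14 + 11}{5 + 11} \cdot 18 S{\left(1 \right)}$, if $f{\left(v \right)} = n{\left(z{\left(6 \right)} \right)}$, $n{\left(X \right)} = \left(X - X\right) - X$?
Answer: $- \frac{135}{4} \approx -33.75$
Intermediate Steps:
$n{\left(X \right)} = - X$ ($n{\left(X \right)} = 0 - X = - X$)
$f{\left(v \right)} = 9$ ($f{\left(v \right)} = - (-3 - 6) = \left(-1\right) \left(-9\right) = 9$)
$S{\left(P \right)} = 10 P$ ($S{\left(P \right)} = P + P 9 = P + 9 P = 10 P$)
$\frac{-14 + 11}{5 + 11} \cdot 18 S{\left(1 \right)} = \frac{-14 + 11}{5 + 11} \cdot 18 \cdot 10 \cdot 1 = - \frac{3}{16} \cdot 18 \cdot 10 = \left(-3\right) \frac{1}{16} \cdot 18 \cdot 10 = \left(- \frac{3}{16}\right) 18 \cdot 10 = \left(- \frac{27}{8}\right) 10 = - \frac{135}{4}$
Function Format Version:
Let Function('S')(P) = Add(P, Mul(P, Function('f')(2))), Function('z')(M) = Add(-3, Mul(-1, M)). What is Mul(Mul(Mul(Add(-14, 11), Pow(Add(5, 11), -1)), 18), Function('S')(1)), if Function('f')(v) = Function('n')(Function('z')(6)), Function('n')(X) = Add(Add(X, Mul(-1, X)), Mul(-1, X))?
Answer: Rational(-135, 4) ≈ -33.750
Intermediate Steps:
Function('n')(X) = Mul(-1, X) (Function('n')(X) = Add(0, Mul(-1, X)) = Mul(-1, X))
Function('f')(v) = 9 (Function('f')(v) = Mul(-1, Add(-3, Mul(-1, 6))) = Mul(-1, Add(-3, -6)) = Mul(-1, -9) = 9)
Function('S')(P) = Mul(10, P) (Function('S')(P) = Add(P, Mul(P, 9)) = Add(P, Mul(9, P)) = Mul(10, P))
Mul(Mul(Mul(Add(-14, 11), Pow(Add(5, 11), -1)), 18), Function('S')(1)) = Mul(Mul(Mul(Add(-14, 11), Pow(Add(5, 11), -1)), 18), Mul(10, 1)) = Mul(Mul(Mul(-3, Pow(16, -1)), 18), 10) = Mul(Mul(Mul(-3, Rational(1, 16)), 18), 10) = Mul(Mul(Rational(-3, 16), 18), 10) = Mul(Rational(-27, 8), 10) = Rational(-135, 4)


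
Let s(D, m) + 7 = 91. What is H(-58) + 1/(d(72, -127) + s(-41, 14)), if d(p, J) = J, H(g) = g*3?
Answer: -7483/43 ≈ -174.02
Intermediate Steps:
H(g) = 3*g
s(D, m) = 84 (s(D, m) = -7 + 91 = 84)
H(-58) + 1/(d(72, -127) + s(-41, 14)) = 3*(-58) + 1/(-127 + 84) = -174 + 1/(-43) = -174 - 1/43 = -7483/43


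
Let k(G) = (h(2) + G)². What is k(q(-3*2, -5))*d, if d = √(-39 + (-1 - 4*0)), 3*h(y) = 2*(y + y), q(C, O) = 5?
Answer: 1058*I*√10/9 ≈ 371.74*I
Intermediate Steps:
h(y) = 4*y/3 (h(y) = (2*(y + y))/3 = (2*(2*y))/3 = (4*y)/3 = 4*y/3)
k(G) = (8/3 + G)² (k(G) = ((4/3)*2 + G)² = (8/3 + G)²)
d = 2*I*√10 (d = √(-39 + (-1 + 0)) = √(-39 - 1) = √(-40) = 2*I*√10 ≈ 6.3246*I)
k(q(-3*2, -5))*d = ((8 + 3*5)²/9)*(2*I*√10) = ((8 + 15)²/9)*(2*I*√10) = ((⅑)*23²)*(2*I*√10) = ((⅑)*529)*(2*I*√10) = 529*(2*I*√10)/9 = 1058*I*√10/9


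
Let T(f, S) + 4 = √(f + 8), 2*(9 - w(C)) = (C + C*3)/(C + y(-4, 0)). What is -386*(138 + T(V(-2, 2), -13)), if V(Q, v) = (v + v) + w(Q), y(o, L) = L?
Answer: -51724 - 386*√19 ≈ -53407.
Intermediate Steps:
w(C) = 7 (w(C) = 9 - (C + C*3)/(2*(C + 0)) = 9 - (C + 3*C)/(2*C) = 9 - 4*C/(2*C) = 9 - ½*4 = 9 - 2 = 7)
V(Q, v) = 7 + 2*v (V(Q, v) = (v + v) + 7 = 2*v + 7 = 7 + 2*v)
T(f, S) = -4 + √(8 + f) (T(f, S) = -4 + √(f + 8) = -4 + √(8 + f))
-386*(138 + T(V(-2, 2), -13)) = -386*(138 + (-4 + √(8 + (7 + 2*2)))) = -386*(138 + (-4 + √(8 + (7 + 4)))) = -386*(138 + (-4 + √(8 + 11))) = -386*(138 + (-4 + √19)) = -386*(134 + √19) = -51724 - 386*√19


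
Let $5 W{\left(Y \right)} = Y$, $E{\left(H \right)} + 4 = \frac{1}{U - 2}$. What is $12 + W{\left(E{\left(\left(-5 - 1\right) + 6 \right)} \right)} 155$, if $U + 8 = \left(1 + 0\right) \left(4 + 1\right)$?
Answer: $- \frac{591}{5} \approx -118.2$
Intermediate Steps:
$U = -3$ ($U = -8 + \left(1 + 0\right) \left(4 + 1\right) = -8 + 1 \cdot 5 = -8 + 5 = -3$)
$E{\left(H \right)} = - \frac{21}{5}$ ($E{\left(H \right)} = -4 + \frac{1}{-3 - 2} = -4 + \frac{1}{-5} = -4 - \frac{1}{5} = - \frac{21}{5}$)
$W{\left(Y \right)} = \frac{Y}{5}$
$12 + W{\left(E{\left(\left(-5 - 1\right) + 6 \right)} \right)} 155 = 12 + \frac{1}{5} \left(- \frac{21}{5}\right) 155 = 12 - \frac{651}{5} = - \frac{591}{5}$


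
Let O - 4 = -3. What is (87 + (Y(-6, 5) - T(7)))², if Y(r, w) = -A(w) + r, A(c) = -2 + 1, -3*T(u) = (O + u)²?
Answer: 96100/9 ≈ 10678.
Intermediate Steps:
O = 1 (O = 4 - 3 = 1)
T(u) = -(1 + u)²/3
A(c) = -1
Y(r, w) = 1 + r (Y(r, w) = -1*(-1) + r = 1 + r)
(87 + (Y(-6, 5) - T(7)))² = (87 + ((1 - 6) - (-1)*(1 + 7)²/3))² = (87 + (-5 - (-1)*8²/3))² = (87 + (-5 - (-1)*64/3))² = (87 + (-5 - 1*(-64/3)))² = (87 + (-5 + 64/3))² = (87 + 49/3)² = (310/3)² = 96100/9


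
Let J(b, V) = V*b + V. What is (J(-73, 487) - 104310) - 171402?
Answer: -310776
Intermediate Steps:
J(b, V) = V + V*b
(J(-73, 487) - 104310) - 171402 = (487*(1 - 73) - 104310) - 171402 = (487*(-72) - 104310) - 171402 = (-35064 - 104310) - 171402 = -139374 - 171402 = -310776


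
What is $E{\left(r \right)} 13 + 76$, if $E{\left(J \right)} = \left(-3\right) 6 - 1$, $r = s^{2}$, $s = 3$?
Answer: $-171$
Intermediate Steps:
$r = 9$ ($r = 3^{2} = 9$)
$E{\left(J \right)} = -19$ ($E{\left(J \right)} = -18 - 1 = -19$)
$E{\left(r \right)} 13 + 76 = \left(-19\right) 13 + 76 = -247 + 76 = -171$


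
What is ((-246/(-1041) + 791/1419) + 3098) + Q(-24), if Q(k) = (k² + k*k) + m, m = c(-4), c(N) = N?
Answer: 2091091513/492393 ≈ 4246.8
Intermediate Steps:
m = -4
Q(k) = -4 + 2*k² (Q(k) = (k² + k*k) - 4 = (k² + k²) - 4 = 2*k² - 4 = -4 + 2*k²)
((-246/(-1041) + 791/1419) + 3098) + Q(-24) = ((-246/(-1041) + 791/1419) + 3098) + (-4 + 2*(-24)²) = ((-246*(-1/1041) + 791*(1/1419)) + 3098) + (-4 + 2*576) = ((82/347 + 791/1419) + 3098) + (-4 + 1152) = (390835/492393 + 3098) + 1148 = 1525824349/492393 + 1148 = 2091091513/492393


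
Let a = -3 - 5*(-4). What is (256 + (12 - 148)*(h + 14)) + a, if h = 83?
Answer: -12919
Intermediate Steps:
a = 17 (a = -3 + 20 = 17)
(256 + (12 - 148)*(h + 14)) + a = (256 + (12 - 148)*(83 + 14)) + 17 = (256 - 136*97) + 17 = (256 - 13192) + 17 = -12936 + 17 = -12919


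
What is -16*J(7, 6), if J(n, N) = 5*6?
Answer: -480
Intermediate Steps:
J(n, N) = 30
-16*J(7, 6) = -16*30 = -480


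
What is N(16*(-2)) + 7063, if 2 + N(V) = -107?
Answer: 6954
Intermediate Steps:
N(V) = -109 (N(V) = -2 - 107 = -109)
N(16*(-2)) + 7063 = -109 + 7063 = 6954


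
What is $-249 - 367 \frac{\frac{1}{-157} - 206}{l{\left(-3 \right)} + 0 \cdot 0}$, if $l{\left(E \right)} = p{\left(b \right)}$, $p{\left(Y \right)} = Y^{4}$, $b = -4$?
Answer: $\frac{1862073}{40192} \approx 46.329$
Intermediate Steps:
$l{\left(E \right)} = 256$ ($l{\left(E \right)} = \left(-4\right)^{4} = 256$)
$-249 - 367 \frac{\frac{1}{-157} - 206}{l{\left(-3 \right)} + 0 \cdot 0} = -249 - 367 \frac{\frac{1}{-157} - 206}{256 + 0 \cdot 0} = -249 - 367 \frac{- \frac{1}{157} - 206}{256 + 0} = -249 - 367 \left(- \frac{32343}{157 \cdot 256}\right) = -249 - 367 \left(\left(- \frac{32343}{157}\right) \frac{1}{256}\right) = -249 - - \frac{11869881}{40192} = -249 + \frac{11869881}{40192} = \frac{1862073}{40192}$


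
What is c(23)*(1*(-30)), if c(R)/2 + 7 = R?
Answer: -960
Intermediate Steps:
c(R) = -14 + 2*R
c(23)*(1*(-30)) = (-14 + 2*23)*(1*(-30)) = (-14 + 46)*(-30) = 32*(-30) = -960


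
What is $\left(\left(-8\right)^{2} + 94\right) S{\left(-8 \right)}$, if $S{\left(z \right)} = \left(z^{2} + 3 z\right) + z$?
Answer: $5056$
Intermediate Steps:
$S{\left(z \right)} = z^{2} + 4 z$
$\left(\left(-8\right)^{2} + 94\right) S{\left(-8 \right)} = \left(\left(-8\right)^{2} + 94\right) \left(- 8 \left(4 - 8\right)\right) = \left(64 + 94\right) \left(\left(-8\right) \left(-4\right)\right) = 158 \cdot 32 = 5056$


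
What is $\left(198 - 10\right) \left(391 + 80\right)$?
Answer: $88548$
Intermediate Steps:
$\left(198 - 10\right) \left(391 + 80\right) = \left(198 - 10\right) 471 = 188 \cdot 471 = 88548$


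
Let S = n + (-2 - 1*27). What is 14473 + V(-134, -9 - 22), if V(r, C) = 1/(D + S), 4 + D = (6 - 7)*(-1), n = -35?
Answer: 969690/67 ≈ 14473.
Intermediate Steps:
S = -64 (S = -35 + (-2 - 1*27) = -35 + (-2 - 27) = -35 - 29 = -64)
D = -3 (D = -4 + (6 - 7)*(-1) = -4 - 1*(-1) = -4 + 1 = -3)
V(r, C) = -1/67 (V(r, C) = 1/(-3 - 64) = 1/(-67) = -1/67)
14473 + V(-134, -9 - 22) = 14473 - 1/67 = 969690/67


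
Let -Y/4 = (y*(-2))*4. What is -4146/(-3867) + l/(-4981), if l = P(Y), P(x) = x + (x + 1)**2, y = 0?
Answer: 6882453/6420509 ≈ 1.0719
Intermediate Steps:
Y = 0 (Y = -4*0*(-2)*4 = -0*4 = -4*0 = 0)
P(x) = x + (1 + x)**2
l = 1 (l = 0 + (1 + 0)**2 = 0 + 1**2 = 0 + 1 = 1)
-4146/(-3867) + l/(-4981) = -4146/(-3867) + 1/(-4981) = -4146*(-1/3867) + 1*(-1/4981) = 1382/1289 - 1/4981 = 6882453/6420509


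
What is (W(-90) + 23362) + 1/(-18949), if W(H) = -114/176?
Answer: 38955335163/1667512 ≈ 23361.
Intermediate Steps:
W(H) = -57/88 (W(H) = -114*1/176 = -57/88)
(W(-90) + 23362) + 1/(-18949) = (-57/88 + 23362) + 1/(-18949) = 2055799/88 - 1/18949 = 38955335163/1667512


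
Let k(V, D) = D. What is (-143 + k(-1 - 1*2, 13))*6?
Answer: -780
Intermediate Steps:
(-143 + k(-1 - 1*2, 13))*6 = (-143 + 13)*6 = -130*6 = -780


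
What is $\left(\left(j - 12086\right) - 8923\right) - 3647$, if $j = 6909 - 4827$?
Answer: $-22574$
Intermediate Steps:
$j = 2082$
$\left(\left(j - 12086\right) - 8923\right) - 3647 = \left(\left(2082 - 12086\right) - 8923\right) - 3647 = \left(-10004 - 8923\right) - 3647 = -18927 - 3647 = -22574$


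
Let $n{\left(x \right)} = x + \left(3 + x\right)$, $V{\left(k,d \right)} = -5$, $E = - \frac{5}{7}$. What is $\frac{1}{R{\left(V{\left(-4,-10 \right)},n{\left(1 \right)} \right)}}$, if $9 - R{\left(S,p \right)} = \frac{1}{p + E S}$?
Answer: $\frac{60}{533} \approx 0.11257$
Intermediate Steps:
$E = - \frac{5}{7}$ ($E = \left(-5\right) \frac{1}{7} = - \frac{5}{7} \approx -0.71429$)
$n{\left(x \right)} = 3 + 2 x$
$R{\left(S,p \right)} = 9 - \frac{1}{p - \frac{5 S}{7}}$
$\frac{1}{R{\left(V{\left(-4,-10 \right)},n{\left(1 \right)} \right)}} = \frac{1}{\frac{1}{- 7 \left(3 + 2 \cdot 1\right) + 5 \left(-5\right)} \left(7 - 63 \left(3 + 2 \cdot 1\right) + 45 \left(-5\right)\right)} = \frac{1}{\frac{1}{- 7 \left(3 + 2\right) - 25} \left(7 - 63 \left(3 + 2\right) - 225\right)} = \frac{1}{\frac{1}{\left(-7\right) 5 - 25} \left(7 - 315 - 225\right)} = \frac{1}{\frac{1}{-35 - 25} \left(7 - 315 - 225\right)} = \frac{1}{\frac{1}{-60} \left(-533\right)} = \frac{1}{\left(- \frac{1}{60}\right) \left(-533\right)} = \frac{1}{\frac{533}{60}} = \frac{60}{533}$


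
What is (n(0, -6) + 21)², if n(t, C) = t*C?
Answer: 441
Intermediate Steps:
n(t, C) = C*t
(n(0, -6) + 21)² = (-6*0 + 21)² = (0 + 21)² = 21² = 441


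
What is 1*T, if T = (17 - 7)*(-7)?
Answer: -70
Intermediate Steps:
T = -70 (T = 10*(-7) = -70)
1*T = 1*(-70) = -70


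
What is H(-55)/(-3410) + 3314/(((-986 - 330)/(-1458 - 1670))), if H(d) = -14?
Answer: 4418591643/560945 ≈ 7877.0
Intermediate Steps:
H(-55)/(-3410) + 3314/(((-986 - 330)/(-1458 - 1670))) = -14/(-3410) + 3314/(((-986 - 330)/(-1458 - 1670))) = -14*(-1/3410) + 3314/((-1316/(-3128))) = 7/1705 + 3314/((-1316*(-1/3128))) = 7/1705 + 3314/(329/782) = 7/1705 + 3314*(782/329) = 7/1705 + 2591548/329 = 4418591643/560945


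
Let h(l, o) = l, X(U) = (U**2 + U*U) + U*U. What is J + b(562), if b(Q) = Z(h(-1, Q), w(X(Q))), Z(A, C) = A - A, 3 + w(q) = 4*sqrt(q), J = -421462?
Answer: -421462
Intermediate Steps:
X(U) = 3*U**2 (X(U) = (U**2 + U**2) + U**2 = 2*U**2 + U**2 = 3*U**2)
w(q) = -3 + 4*sqrt(q)
Z(A, C) = 0
b(Q) = 0
J + b(562) = -421462 + 0 = -421462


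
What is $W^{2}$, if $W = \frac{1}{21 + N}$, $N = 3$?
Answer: $\frac{1}{576} \approx 0.0017361$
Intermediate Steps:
$W = \frac{1}{24}$ ($W = \frac{1}{21 + 3} = \frac{1}{24} \approx 0.041667$)
$W^{2} = \left(\frac{1}{24}\right)^{2} = \frac{1}{576}$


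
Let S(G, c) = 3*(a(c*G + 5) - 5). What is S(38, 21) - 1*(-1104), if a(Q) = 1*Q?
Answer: 3498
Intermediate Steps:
a(Q) = Q
S(G, c) = 3*G*c (S(G, c) = 3*((c*G + 5) - 5) = 3*((G*c + 5) - 5) = 3*((5 + G*c) - 5) = 3*(G*c) = 3*G*c)
S(38, 21) - 1*(-1104) = 3*38*21 - 1*(-1104) = 2394 + 1104 = 3498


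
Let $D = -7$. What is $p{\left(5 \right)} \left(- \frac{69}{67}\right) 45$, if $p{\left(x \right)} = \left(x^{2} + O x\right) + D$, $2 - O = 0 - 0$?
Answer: $- \frac{86940}{67} \approx -1297.6$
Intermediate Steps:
$O = 2$ ($O = 2 - \left(0 - 0\right) = 2 - \left(0 + 0\right) = 2 - 0 = 2 + 0 = 2$)
$p{\left(x \right)} = -7 + x^{2} + 2 x$ ($p{\left(x \right)} = \left(x^{2} + 2 x\right) - 7 = -7 + x^{2} + 2 x$)
$p{\left(5 \right)} \left(- \frac{69}{67}\right) 45 = \left(-7 + 5^{2} + 2 \cdot 5\right) \left(- \frac{69}{67}\right) 45 = \left(-7 + 25 + 10\right) \left(\left(-69\right) \frac{1}{67}\right) 45 = 28 \left(- \frac{69}{67}\right) 45 = \left(- \frac{1932}{67}\right) 45 = - \frac{86940}{67}$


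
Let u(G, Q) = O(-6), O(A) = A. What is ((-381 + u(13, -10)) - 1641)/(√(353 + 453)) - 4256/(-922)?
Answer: 2128/461 - 78*√806/31 ≈ -66.817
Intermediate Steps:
u(G, Q) = -6
((-381 + u(13, -10)) - 1641)/(√(353 + 453)) - 4256/(-922) = ((-381 - 6) - 1641)/(√(353 + 453)) - 4256/(-922) = (-387 - 1641)/(√806) - 4256*(-1/922) = -78*√806/31 + 2128/461 = 2128/461 - 78*√806/31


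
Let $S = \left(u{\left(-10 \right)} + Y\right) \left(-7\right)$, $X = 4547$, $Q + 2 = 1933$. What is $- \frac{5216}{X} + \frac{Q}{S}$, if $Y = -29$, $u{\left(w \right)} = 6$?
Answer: $\frac{7940481}{732067} \approx 10.847$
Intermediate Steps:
$Q = 1931$ ($Q = -2 + 1933 = 1931$)
$S = 161$ ($S = \left(6 - 29\right) \left(-7\right) = \left(-23\right) \left(-7\right) = 161$)
$- \frac{5216}{X} + \frac{Q}{S} = - \frac{5216}{4547} + \frac{1931}{161} = \frac{7940481}{732067}$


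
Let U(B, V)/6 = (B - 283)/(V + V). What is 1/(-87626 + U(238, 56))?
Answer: -56/4907191 ≈ -1.1412e-5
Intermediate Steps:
U(B, V) = 3*(-283 + B)/V (U(B, V) = 6*((B - 283)/(V + V)) = 6*((-283 + B)/((2*V))) = 6*((-283 + B)*(1/(2*V))) = 6*((-283 + B)/(2*V)) = 3*(-283 + B)/V)
1/(-87626 + U(238, 56)) = 1/(-87626 + 3*(-283 + 238)/56) = 1/(-87626 + 3*(1/56)*(-45)) = 1/(-87626 - 135/56) = 1/(-4907191/56) = -56/4907191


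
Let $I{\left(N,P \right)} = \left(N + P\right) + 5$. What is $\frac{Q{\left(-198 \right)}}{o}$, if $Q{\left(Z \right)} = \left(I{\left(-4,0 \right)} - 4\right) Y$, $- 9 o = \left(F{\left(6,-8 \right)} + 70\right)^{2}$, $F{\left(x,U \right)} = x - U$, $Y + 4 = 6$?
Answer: $\frac{3}{392} \approx 0.0076531$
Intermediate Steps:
$Y = 2$ ($Y = -4 + 6 = 2$)
$I{\left(N,P \right)} = 5 + N + P$
$o = -784$ ($o = - \frac{\left(\left(6 - -8\right) + 70\right)^{2}}{9} = - \frac{\left(\left(6 + 8\right) + 70\right)^{2}}{9} = - \frac{\left(14 + 70\right)^{2}}{9} = - \frac{84^{2}}{9} = \left(- \frac{1}{9}\right) 7056 = -784$)
$Q{\left(Z \right)} = -6$ ($Q{\left(Z \right)} = \left(\left(5 - 4 + 0\right) - 4\right) 2 = \left(1 - 4\right) 2 = \left(-3\right) 2 = -6$)
$\frac{Q{\left(-198 \right)}}{o} = - \frac{6}{-784} = \left(-6\right) \left(- \frac{1}{784}\right) = \frac{3}{392}$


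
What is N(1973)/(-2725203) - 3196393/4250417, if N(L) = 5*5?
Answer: -8710926053204/11583249159651 ≈ -0.75203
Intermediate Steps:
N(L) = 25
N(1973)/(-2725203) - 3196393/4250417 = 25/(-2725203) - 3196393/4250417 = 25*(-1/2725203) - 3196393*1/4250417 = -25/2725203 - 3196393/4250417 = -8710926053204/11583249159651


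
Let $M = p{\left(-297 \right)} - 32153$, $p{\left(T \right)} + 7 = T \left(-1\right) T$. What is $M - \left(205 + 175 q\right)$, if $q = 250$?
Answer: $-164324$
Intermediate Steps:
$p{\left(T \right)} = -7 - T^{2}$ ($p{\left(T \right)} = -7 + T \left(-1\right) T = -7 + - T T = -7 - T^{2}$)
$M = -120369$ ($M = \left(-7 - \left(-297\right)^{2}\right) - 32153 = \left(-7 - 88209\right) - 32153 = -88216 - 32153 = -120369$)
$M - \left(205 + 175 q\right) = -120369 - \left(205 + 175 \cdot 250\right) = -120369 - \left(205 + 43750\right) = -120369 - 43955 = -164324$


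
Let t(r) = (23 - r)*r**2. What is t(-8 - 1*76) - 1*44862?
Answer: 710130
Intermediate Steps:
t(r) = r**2*(23 - r)
t(-8 - 1*76) - 1*44862 = (-8 - 1*76)**2*(23 - (-8 - 1*76)) - 1*44862 = (-8 - 76)**2*(23 - (-8 - 76)) - 44862 = (-84)**2*(23 - 1*(-84)) - 44862 = 7056*(23 + 84) - 44862 = 7056*107 - 44862 = 754992 - 44862 = 710130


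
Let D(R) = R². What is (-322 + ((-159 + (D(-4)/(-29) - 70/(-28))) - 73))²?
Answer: 1025216361/3364 ≈ 3.0476e+5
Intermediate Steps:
(-322 + ((-159 + (D(-4)/(-29) - 70/(-28))) - 73))² = (-322 + ((-159 + ((-4)²/(-29) - 70/(-28))) - 73))² = (-322 + ((-159 + (16*(-1/29) - 70*(-1/28))) - 73))² = (-322 + ((-159 + (-16/29 + 5/2)) - 73))² = (-322 + ((-159 + 113/58) - 73))² = (-322 + (-9109/58 - 73))² = (-322 - 13343/58)² = (-32019/58)² = 1025216361/3364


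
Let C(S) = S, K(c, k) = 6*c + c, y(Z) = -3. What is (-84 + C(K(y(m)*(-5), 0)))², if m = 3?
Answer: 441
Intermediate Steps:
K(c, k) = 7*c
(-84 + C(K(y(m)*(-5), 0)))² = (-84 + 7*(-3*(-5)))² = (-84 + 7*15)² = (-84 + 105)² = 21² = 441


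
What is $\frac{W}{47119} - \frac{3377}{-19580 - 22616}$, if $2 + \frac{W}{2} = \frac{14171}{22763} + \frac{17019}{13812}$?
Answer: $\frac{378970846278051}{4735648780227092} \approx 0.080025$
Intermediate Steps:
$W = - \frac{15223921}{52400426}$ ($W = -4 + 2 \left(\frac{14171}{22763} + \frac{17019}{13812}\right) = -4 + 2 \left(14171 \cdot \frac{1}{22763} + 17019 \cdot \frac{1}{13812}\right) = -4 + 2 \left(\frac{14171}{22763} + \frac{5673}{4604}\right) = -4 + 2 \cdot \frac{194377783}{104800852} = -4 + \frac{194377783}{52400426} = - \frac{15223921}{52400426} \approx -0.29053$)
$\frac{W}{47119} - \frac{3377}{-19580 - 22616} = - \frac{15223921}{52400426 \cdot 47119} - \frac{3377}{-19580 - 22616} = \left(- \frac{15223921}{52400426}\right) \frac{1}{47119} - \frac{3377}{-42196} = - \frac{15223921}{2469055672694} - - \frac{307}{3836} = - \frac{15223921}{2469055672694} + \frac{307}{3836} = \frac{378970846278051}{4735648780227092}$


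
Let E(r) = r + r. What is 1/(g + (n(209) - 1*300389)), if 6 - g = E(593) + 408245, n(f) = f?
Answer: -1/709605 ≈ -1.4092e-6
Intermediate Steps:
E(r) = 2*r
g = -409425 (g = 6 - (2*593 + 408245) = 6 - (1186 + 408245) = 6 - 1*409431 = 6 - 409431 = -409425)
1/(g + (n(209) - 1*300389)) = 1/(-409425 + (209 - 1*300389)) = 1/(-409425 + (209 - 300389)) = 1/(-409425 - 300180) = 1/(-709605) = -1/709605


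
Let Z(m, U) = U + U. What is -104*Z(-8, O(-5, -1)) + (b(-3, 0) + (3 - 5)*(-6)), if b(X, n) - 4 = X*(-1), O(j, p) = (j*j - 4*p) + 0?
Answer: -6013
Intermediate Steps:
O(j, p) = j² - 4*p (O(j, p) = (j² - 4*p) + 0 = j² - 4*p)
b(X, n) = 4 - X (b(X, n) = 4 + X*(-1) = 4 - X)
Z(m, U) = 2*U
-104*Z(-8, O(-5, -1)) + (b(-3, 0) + (3 - 5)*(-6)) = -208*((-5)² - 4*(-1)) + ((4 - 1*(-3)) + (3 - 5)*(-6)) = -208*(25 + 4) + ((4 + 3) - 2*(-6)) = -208*29 + (7 + 12) = -104*58 + 19 = -6032 + 19 = -6013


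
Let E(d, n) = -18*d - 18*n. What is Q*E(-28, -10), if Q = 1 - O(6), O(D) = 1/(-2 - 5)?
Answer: 5472/7 ≈ 781.71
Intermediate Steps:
O(D) = -⅐ (O(D) = 1/(-7) = -⅐)
Q = 8/7 (Q = 1 - 1*(-⅐) = 1 + ⅐ = 8/7 ≈ 1.1429)
Q*E(-28, -10) = 8*(-18*(-28) - 18*(-10))/7 = 8*(504 + 180)/7 = (8/7)*684 = 5472/7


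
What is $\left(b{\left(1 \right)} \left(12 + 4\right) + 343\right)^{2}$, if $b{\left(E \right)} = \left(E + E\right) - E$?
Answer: $128881$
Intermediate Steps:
$b{\left(E \right)} = E$ ($b{\left(E \right)} = 2 E - E = E$)
$\left(b{\left(1 \right)} \left(12 + 4\right) + 343\right)^{2} = \left(1 \left(12 + 4\right) + 343\right)^{2} = \left(1 \cdot 16 + 343\right)^{2} = \left(16 + 343\right)^{2} = 359^{2} = 128881$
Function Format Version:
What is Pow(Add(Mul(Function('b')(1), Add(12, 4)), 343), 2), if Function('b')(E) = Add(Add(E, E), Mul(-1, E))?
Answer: 128881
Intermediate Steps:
Function('b')(E) = E (Function('b')(E) = Add(Mul(2, E), Mul(-1, E)) = E)
Pow(Add(Mul(Function('b')(1), Add(12, 4)), 343), 2) = Pow(Add(Mul(1, Add(12, 4)), 343), 2) = Pow(Add(Mul(1, 16), 343), 2) = Pow(Add(16, 343), 2) = Pow(359, 2) = 128881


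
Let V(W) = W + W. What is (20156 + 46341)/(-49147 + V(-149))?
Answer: -2293/1705 ≈ -1.3449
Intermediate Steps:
V(W) = 2*W
(20156 + 46341)/(-49147 + V(-149)) = (20156 + 46341)/(-49147 + 2*(-149)) = 66497/(-49147 - 298) = 66497/(-49445) = 66497*(-1/49445) = -2293/1705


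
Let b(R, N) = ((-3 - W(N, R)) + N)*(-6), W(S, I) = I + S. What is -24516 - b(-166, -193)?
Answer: -23538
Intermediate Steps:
b(R, N) = 18 + 6*R (b(R, N) = ((-3 - (R + N)) + N)*(-6) = ((-3 - (N + R)) + N)*(-6) = ((-3 + (-N - R)) + N)*(-6) = ((-3 - N - R) + N)*(-6) = (-3 - R)*(-6) = 18 + 6*R)
-24516 - b(-166, -193) = -24516 - (18 + 6*(-166)) = -24516 - (18 - 996) = -24516 - 1*(-978) = -24516 + 978 = -23538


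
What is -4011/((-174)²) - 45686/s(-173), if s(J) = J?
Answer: 460831811/1745916 ≈ 263.95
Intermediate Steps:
-4011/((-174)²) - 45686/s(-173) = -4011/((-174)²) - 45686/(-173) = -4011/30276 - 45686*(-1/173) = -4011*1/30276 + 45686/173 = -1337/10092 + 45686/173 = 460831811/1745916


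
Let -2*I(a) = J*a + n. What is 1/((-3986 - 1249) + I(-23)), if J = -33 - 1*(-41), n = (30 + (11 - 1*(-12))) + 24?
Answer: -2/10363 ≈ -0.00019299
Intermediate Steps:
n = 77 (n = (30 + (11 + 12)) + 24 = (30 + 23) + 24 = 53 + 24 = 77)
J = 8 (J = -33 + 41 = 8)
I(a) = -77/2 - 4*a (I(a) = -(8*a + 77)/2 = -(77 + 8*a)/2 = -77/2 - 4*a)
1/((-3986 - 1249) + I(-23)) = 1/((-3986 - 1249) + (-77/2 - 4*(-23))) = 1/(-5235 + (-77/2 + 92)) = 1/(-5235 + 107/2) = 1/(-10363/2) = -2/10363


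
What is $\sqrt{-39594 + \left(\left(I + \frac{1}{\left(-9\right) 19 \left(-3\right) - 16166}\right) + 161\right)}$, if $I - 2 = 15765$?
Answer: $\frac{i \sqrt{5798558351047}}{15653} \approx 153.84 i$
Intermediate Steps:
$I = 15767$ ($I = 2 + 15765 = 15767$)
$\sqrt{-39594 + \left(\left(I + \frac{1}{\left(-9\right) 19 \left(-3\right) - 16166}\right) + 161\right)} = \sqrt{-39594 + \left(\left(15767 + \frac{1}{\left(-9\right) 19 \left(-3\right) - 16166}\right) + 161\right)} = \sqrt{-39594 + \left(\left(15767 + \frac{1}{\left(-171\right) \left(-3\right) - 16166}\right) + 161\right)} = \sqrt{-39594 + \left(\left(15767 + \frac{1}{513 - 16166}\right) + 161\right)} = \sqrt{-39594 + \left(\left(15767 + \frac{1}{-15653}\right) + 161\right)} = \sqrt{-39594 + \left(\left(15767 - \frac{1}{15653}\right) + 161\right)} = \sqrt{-39594 + \left(\frac{246800850}{15653} + 161\right)} = \sqrt{-39594 + \frac{249320983}{15653}} = \sqrt{- \frac{370443899}{15653}} = \frac{i \sqrt{5798558351047}}{15653}$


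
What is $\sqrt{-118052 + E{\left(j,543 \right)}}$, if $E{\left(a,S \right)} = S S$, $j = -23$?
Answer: $\sqrt{176797} \approx 420.47$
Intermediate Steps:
$E{\left(a,S \right)} = S^{2}$
$\sqrt{-118052 + E{\left(j,543 \right)}} = \sqrt{-118052 + 543^{2}} = \sqrt{-118052 + 294849} = \sqrt{176797}$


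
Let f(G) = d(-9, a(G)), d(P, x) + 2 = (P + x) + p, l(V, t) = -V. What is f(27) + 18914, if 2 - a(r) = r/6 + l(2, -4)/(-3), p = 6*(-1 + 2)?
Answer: 113435/6 ≈ 18906.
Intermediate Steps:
p = 6 (p = 6*1 = 6)
a(r) = 4/3 - r/6 (a(r) = 2 - (r/6 - 1*2/(-3)) = 2 - (r*(1/6) - 2*(-1/3)) = 2 - (r/6 + 2/3) = 2 - (2/3 + r/6) = 2 + (-2/3 - r/6) = 4/3 - r/6)
d(P, x) = 4 + P + x (d(P, x) = -2 + ((P + x) + 6) = -2 + (6 + P + x) = 4 + P + x)
f(G) = -11/3 - G/6 (f(G) = 4 - 9 + (4/3 - G/6) = -11/3 - G/6)
f(27) + 18914 = (-11/3 - 1/6*27) + 18914 = (-11/3 - 9/2) + 18914 = -49/6 + 18914 = 113435/6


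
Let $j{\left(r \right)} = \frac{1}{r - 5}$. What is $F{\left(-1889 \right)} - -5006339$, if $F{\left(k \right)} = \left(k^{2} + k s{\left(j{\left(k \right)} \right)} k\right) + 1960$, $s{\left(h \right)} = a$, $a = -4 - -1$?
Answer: $-2128343$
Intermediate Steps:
$j{\left(r \right)} = \frac{1}{-5 + r}$
$a = -3$ ($a = -4 + 1 = -3$)
$s{\left(h \right)} = -3$
$F{\left(k \right)} = 1960 - 2 k^{2}$ ($F{\left(k \right)} = \left(k^{2} + k \left(-3\right) k\right) + 1960 = \left(k^{2} + - 3 k k\right) + 1960 = \left(k^{2} - 3 k^{2}\right) + 1960 = - 2 k^{2} + 1960 = 1960 - 2 k^{2}$)
$F{\left(-1889 \right)} - -5006339 = \left(1960 - 2 \left(-1889\right)^{2}\right) - -5006339 = \left(1960 - 7136642\right) + 5006339 = -7134682 + 5006339 = -2128343$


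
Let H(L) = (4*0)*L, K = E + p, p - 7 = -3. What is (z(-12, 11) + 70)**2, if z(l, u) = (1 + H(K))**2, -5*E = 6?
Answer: 5041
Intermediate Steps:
p = 4 (p = 7 - 3 = 4)
E = -6/5 (E = -1/5*6 = -6/5 ≈ -1.2000)
K = 14/5 (K = -6/5 + 4 = 14/5 ≈ 2.8000)
H(L) = 0 (H(L) = 0*L = 0)
z(l, u) = 1 (z(l, u) = (1 + 0)**2 = 1**2 = 1)
(z(-12, 11) + 70)**2 = (1 + 70)**2 = 71**2 = 5041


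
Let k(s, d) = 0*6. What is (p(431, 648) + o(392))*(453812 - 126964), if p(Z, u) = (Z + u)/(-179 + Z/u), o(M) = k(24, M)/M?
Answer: -228529506816/115561 ≈ -1.9776e+6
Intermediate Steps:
k(s, d) = 0
o(M) = 0 (o(M) = 0/M = 0)
p(Z, u) = (Z + u)/(-179 + Z/u)
(p(431, 648) + o(392))*(453812 - 126964) = (648*(431 + 648)/(431 - 179*648) + 0)*(453812 - 126964) = (648*1079/(431 - 115992) + 0)*326848 = (648*1079/(-115561) + 0)*326848 = (648*(-1/115561)*1079 + 0)*326848 = (-699192/115561 + 0)*326848 = -699192/115561*326848 = -228529506816/115561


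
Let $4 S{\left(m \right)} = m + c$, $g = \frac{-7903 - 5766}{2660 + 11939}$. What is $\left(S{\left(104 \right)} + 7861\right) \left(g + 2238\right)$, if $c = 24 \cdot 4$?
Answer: $\frac{258364502523}{14599} \approx 1.7697 \cdot 10^{7}$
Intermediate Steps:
$g = - \frac{13669}{14599} \approx -0.9363$
$c = 96$
$S{\left(m \right)} = 24 + \frac{m}{4}$ ($S{\left(m \right)} = \frac{m + 96}{4} = \frac{96 + m}{4} = 24 + \frac{m}{4}$)
$\left(S{\left(104 \right)} + 7861\right) \left(g + 2238\right) = \left(\left(24 + \frac{1}{4} \cdot 104\right) + 7861\right) \left(- \frac{13669}{14599} + 2238\right) = \left(\left(24 + 26\right) + 7861\right) \frac{32658893}{14599} = \left(50 + 7861\right) \frac{32658893}{14599} = 7911 \cdot \frac{32658893}{14599} = \frac{258364502523}{14599}$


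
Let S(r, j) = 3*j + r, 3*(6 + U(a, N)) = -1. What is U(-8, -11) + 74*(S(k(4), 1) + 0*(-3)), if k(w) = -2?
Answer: 203/3 ≈ 67.667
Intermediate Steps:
U(a, N) = -19/3 (U(a, N) = -6 + (1/3)*(-1) = -6 - 1/3 = -19/3)
S(r, j) = r + 3*j
U(-8, -11) + 74*(S(k(4), 1) + 0*(-3)) = -19/3 + 74*((-2 + 3*1) + 0*(-3)) = -19/3 + 74*((-2 + 3) + 0) = -19/3 + 74*(1 + 0) = -19/3 + 74*1 = -19/3 + 74 = 203/3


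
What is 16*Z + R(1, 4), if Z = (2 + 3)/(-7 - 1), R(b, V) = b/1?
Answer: -9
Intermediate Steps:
R(b, V) = b (R(b, V) = b*1 = b)
Z = -5/8 (Z = 5/(-8) = 5*(-⅛) = -5/8 ≈ -0.62500)
16*Z + R(1, 4) = 16*(-5/8) + 1 = -10 + 1 = -9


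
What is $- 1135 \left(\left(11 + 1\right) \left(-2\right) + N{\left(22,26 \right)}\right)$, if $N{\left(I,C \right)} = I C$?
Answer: $-621980$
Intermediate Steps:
$N{\left(I,C \right)} = C I$
$- 1135 \left(\left(11 + 1\right) \left(-2\right) + N{\left(22,26 \right)}\right) = - 1135 \left(\left(11 + 1\right) \left(-2\right) + 26 \cdot 22\right) = - 1135 \left(12 \left(-2\right) + 572\right) = - 1135 \left(-24 + 572\right) = \left(-1135\right) 548 = -621980$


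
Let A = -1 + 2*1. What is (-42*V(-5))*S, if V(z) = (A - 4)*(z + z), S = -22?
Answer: 27720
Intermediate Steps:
A = 1 (A = -1 + 2 = 1)
V(z) = -6*z (V(z) = (1 - 4)*(z + z) = -6*z)
(-42*V(-5))*S = -(-252)*(-5)*(-22) = -42*30*(-22) = -1260*(-22) = 27720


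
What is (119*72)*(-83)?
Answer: -711144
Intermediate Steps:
(119*72)*(-83) = 8568*(-83) = -711144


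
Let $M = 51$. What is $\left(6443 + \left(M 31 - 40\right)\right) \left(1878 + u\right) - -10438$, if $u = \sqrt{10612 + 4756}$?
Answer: $15004390 + 15968 \sqrt{3842} \approx 1.5994 \cdot 10^{7}$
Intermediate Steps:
$u = 2 \sqrt{3842}$ ($u = \sqrt{15368} = 2 \sqrt{3842} \approx 123.97$)
$\left(6443 + \left(M 31 - 40\right)\right) \left(1878 + u\right) - -10438 = \left(6443 + \left(51 \cdot 31 - 40\right)\right) \left(1878 + 2 \sqrt{3842}\right) - -10438 = \left(6443 + \left(1581 - 40\right)\right) \left(1878 + 2 \sqrt{3842}\right) + 10438 = \left(6443 + 1541\right) \left(1878 + 2 \sqrt{3842}\right) + 10438 = 7984 \left(1878 + 2 \sqrt{3842}\right) + 10438 = \left(14993952 + 15968 \sqrt{3842}\right) + 10438 = 15004390 + 15968 \sqrt{3842}$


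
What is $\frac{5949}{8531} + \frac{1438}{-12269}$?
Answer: $\frac{60720703}{104666839} \approx 0.58013$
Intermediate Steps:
$\frac{5949}{8531} + \frac{1438}{-12269} = 5949 \cdot \frac{1}{8531} + 1438 \left(- \frac{1}{12269}\right) = \frac{5949}{8531} - \frac{1438}{12269} = \frac{60720703}{104666839}$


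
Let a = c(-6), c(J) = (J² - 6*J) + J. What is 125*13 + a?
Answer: 1691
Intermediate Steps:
c(J) = J² - 5*J
a = 66 (a = -6*(-5 - 6) = -6*(-11) = 66)
125*13 + a = 125*13 + 66 = 1625 + 66 = 1691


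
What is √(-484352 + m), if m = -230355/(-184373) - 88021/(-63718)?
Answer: 11*I*√552449117173528478248870/11747878814 ≈ 695.95*I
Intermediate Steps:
m = 30906455723/11747878814 (m = -230355*(-1/184373) - 88021*(-1/63718) = 230355/184373 + 88021/63718 = 30906455723/11747878814 ≈ 2.6308)
√(-484352 + m) = √(-484352 + 30906455723/11747878814) = √(-5690077692862805/11747878814) = 11*I*√552449117173528478248870/11747878814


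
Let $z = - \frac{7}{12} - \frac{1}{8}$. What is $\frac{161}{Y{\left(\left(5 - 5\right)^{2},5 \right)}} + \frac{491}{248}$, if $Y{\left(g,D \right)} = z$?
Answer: $- \frac{949925}{4216} \approx -225.31$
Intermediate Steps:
$z = - \frac{17}{24}$ ($z = \left(-7\right) \frac{1}{12} - \frac{1}{8} = - \frac{7}{12} - \frac{1}{8} = - \frac{17}{24} \approx -0.70833$)
$Y{\left(g,D \right)} = - \frac{17}{24}$
$\frac{161}{Y{\left(\left(5 - 5\right)^{2},5 \right)}} + \frac{491}{248} = \frac{161}{- \frac{17}{24}} + \frac{491}{248} = 161 \left(- \frac{24}{17}\right) + 491 \cdot \frac{1}{248} = - \frac{3864}{17} + \frac{491}{248} = - \frac{949925}{4216}$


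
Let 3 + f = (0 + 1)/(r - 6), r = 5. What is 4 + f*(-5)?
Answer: 24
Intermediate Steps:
f = -4 (f = -3 + (0 + 1)/(5 - 6) = -3 + 1/(-1) = -3 + 1*(-1) = -3 - 1 = -4)
4 + f*(-5) = 4 - 4*(-5) = 4 + 20 = 24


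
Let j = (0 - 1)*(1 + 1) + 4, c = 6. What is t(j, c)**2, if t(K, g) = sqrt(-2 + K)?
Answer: 0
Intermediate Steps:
j = 2 (j = -1*2 + 4 = -2 + 4 = 2)
t(j, c)**2 = (sqrt(-2 + 2))**2 = (sqrt(0))**2 = 0**2 = 0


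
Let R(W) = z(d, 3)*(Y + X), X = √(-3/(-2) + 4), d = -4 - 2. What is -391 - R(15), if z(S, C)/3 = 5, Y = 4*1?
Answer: -451 - 15*√22/2 ≈ -486.18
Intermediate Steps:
d = -6
Y = 4
z(S, C) = 15 (z(S, C) = 3*5 = 15)
X = √22/2 (X = √(-3*(-½) + 4) = √(3/2 + 4) = √(11/2) = √22/2 ≈ 2.3452)
R(W) = 60 + 15*√22/2 (R(W) = 15*(4 + √22/2) = 60 + 15*√22/2)
-391 - R(15) = -391 - (60 + 15*√22/2) = -391 + (-60 - 15*√22/2) = -451 - 15*√22/2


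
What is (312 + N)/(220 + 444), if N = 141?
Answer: 453/664 ≈ 0.68223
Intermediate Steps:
(312 + N)/(220 + 444) = (312 + 141)/(220 + 444) = 453/664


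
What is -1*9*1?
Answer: -9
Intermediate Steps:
-1*9*1 = -9*1 = -9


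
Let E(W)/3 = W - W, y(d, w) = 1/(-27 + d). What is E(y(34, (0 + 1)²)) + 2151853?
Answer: 2151853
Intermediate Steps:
E(W) = 0 (E(W) = 3*(W - W) = 3*0 = 0)
E(y(34, (0 + 1)²)) + 2151853 = 0 + 2151853 = 2151853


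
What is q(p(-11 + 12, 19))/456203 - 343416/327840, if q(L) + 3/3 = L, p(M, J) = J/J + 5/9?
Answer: -58750210243/56085596820 ≈ -1.0475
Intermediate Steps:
p(M, J) = 14/9 (p(M, J) = 1 + 5*(1/9) = 1 + 5/9 = 14/9)
q(L) = -1 + L
q(p(-11 + 12, 19))/456203 - 343416/327840 = (-1 + 14/9)/456203 - 343416/327840 = (5/9)*(1/456203) - 343416*1/327840 = 5/4105827 - 14309/13660 = -58750210243/56085596820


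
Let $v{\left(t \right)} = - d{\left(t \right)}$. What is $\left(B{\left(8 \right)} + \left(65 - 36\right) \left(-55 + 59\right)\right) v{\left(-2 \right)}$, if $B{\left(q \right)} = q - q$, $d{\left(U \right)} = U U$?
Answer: $-464$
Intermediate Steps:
$d{\left(U \right)} = U^{2}$
$v{\left(t \right)} = - t^{2}$
$B{\left(q \right)} = 0$
$\left(B{\left(8 \right)} + \left(65 - 36\right) \left(-55 + 59\right)\right) v{\left(-2 \right)} = \left(0 + \left(65 - 36\right) \left(-55 + 59\right)\right) \left(- \left(-2\right)^{2}\right) = \left(0 + 29 \cdot 4\right) \left(\left(-1\right) 4\right) = \left(0 + 116\right) \left(-4\right) = 116 \left(-4\right) = -464$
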